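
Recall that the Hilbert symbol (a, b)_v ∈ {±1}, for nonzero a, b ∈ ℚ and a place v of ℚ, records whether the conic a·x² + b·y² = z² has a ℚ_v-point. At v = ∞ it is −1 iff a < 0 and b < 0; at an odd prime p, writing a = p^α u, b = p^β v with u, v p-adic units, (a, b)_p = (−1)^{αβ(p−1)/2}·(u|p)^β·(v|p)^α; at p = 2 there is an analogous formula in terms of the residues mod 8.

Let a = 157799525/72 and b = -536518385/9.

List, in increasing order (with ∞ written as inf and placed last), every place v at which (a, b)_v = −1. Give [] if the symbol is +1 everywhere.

[5, 17]

(a, b) ≡ (442, -65) mod (ℚ^×)²; places V = {2, 3, 5, 13, 17, ∞}.
(a,b)_∞: sgn(442)=+, sgn(-65)=−, so +1.
(a,b)_13: α=5, u≡5; β=5, v≡7 (mod 13); (5|13)=-1, (7|13)=-1; sign (−1)^0·-1^5·-1^5 = +1.
(a,b)_2: α=-3, β=0; u≡5, v≡7 (mod 8); ε(u)ε(v)=0·1, αω(v)=-3·0, βω(u)=0·1; sum ≡ 0  ⇒  +1.
(a,b)_5: α=2, u≡3; β=1, v≡2 (mod 5); (3|5)=-1, (2|5)=-1; sign (−1)^0·-1^1·-1^2 = -1.
(a,b)_17: α=1, u≡9; β=2, v≡6 (mod 17); (9|17)=+1, (6|17)=-1; sign (−1)^0·+1^2·-1^1 = -1.
(a,b)_3: α=-2, u≡1; β=-2, v≡1 (mod 3); (1|3)=+1, (1|3)=+1; sign (−1)^0·+1^-2·+1^-2 = +1.
|Ram(442, -65)| = 2, even; anisotropic at {5, 17}.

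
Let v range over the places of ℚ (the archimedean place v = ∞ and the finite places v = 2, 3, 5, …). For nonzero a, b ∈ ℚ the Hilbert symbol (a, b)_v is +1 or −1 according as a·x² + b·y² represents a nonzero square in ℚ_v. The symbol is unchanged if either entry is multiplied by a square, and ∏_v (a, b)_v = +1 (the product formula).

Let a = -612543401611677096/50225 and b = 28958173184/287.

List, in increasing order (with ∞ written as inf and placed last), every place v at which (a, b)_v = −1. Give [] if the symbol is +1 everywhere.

Mod squares: a ≡ -96186, b ≡ 9650662. Check v ∈ {∞, 2, 3, 5, 7, 11, 17, 19, 23, 29, 31, 41, 43}.
v=5: a=5^-2·(≡1), b=5^0·(≡2) mod 5; (1|5)=+1, (2|5)=-1; (−1)^{-2·0·2}·(+1)^0·(-1)^-2 = +1.
v=41: a=41^-1·(≡39), b=41^-1·(≡23) mod 41; (39|41)=+1, (23|41)=+1; (−1)^{-1·-1·20}·(+1)^-1·(+1)^-1 = +1.
v=23: a=23^1·(≡8), b=23^1·(≡15) mod 23; (8|23)=+1, (15|23)=-1; (−1)^{1·1·11}·(+1)^1·(-1)^1 = +1.
v=3: a=3^1·(≡2), b=3^0·(≡1) mod 3; (2|3)=-1, (1|3)=+1; (−1)^{1·0·1}·(-1)^0·(+1)^1 = +1.
v=31: a=31^2·(≡9), b=31^0·(≡11) mod 31; (9|31)=+1, (11|31)=-1; (−1)^{2·0·15}·(+1)^0·(-1)^2 = +1.
v=19: a=19^2·(≡17), b=19^0·(≡1) mod 19; (17|19)=+1, (1|19)=+1; (−1)^{2·0·9}·(+1)^0·(+1)^2 = +1.
v=∞: -96186 < 0 and 9650662 > 0  ⇒  (a,b)_∞ = +1.
v=17: a=17^1·(≡3), b=17^1·(≡6) mod 17; (3|17)=-1, (6|17)=-1; (−1)^{1·1·8}·(-1)^1·(-1)^1 = +1.
v=2: v_2(a)=3, v_2(b)=11; units ≡ 3, 3 (mod 8); ε·ε+αω+βω = 1·1+3·1+11·1 ≡ 1  ⇒  (a,b)_2 = -1.
v=29: a=29^2·(≡1), b=29^2·(≡13) mod 29; (1|29)=+1, (13|29)=+1; (−1)^{2·2·14}·(+1)^2·(+1)^2 = +1.
v=11: a=11^2·(≡4), b=11^0·(≡6) mod 11; (4|11)=+1, (6|11)=-1; (−1)^{2·0·5}·(+1)^0·(-1)^2 = +1.
v=43: a=43^2·(≡2), b=43^1·(≡36) mod 43; (2|43)=-1, (36|43)=+1; (−1)^{2·1·21}·(-1)^1·(+1)^2 = -1.
v=7: a=7^-2·(≡2), b=7^-1·(≡4) mod 7; (2|7)=+1, (4|7)=+1; (−1)^{-2·-1·3}·(+1)^-1·(+1)^-2 = +1.
|Ram(-96186, 9650662)| = 2, even; anisotropic at {2, 43}.

[2, 43]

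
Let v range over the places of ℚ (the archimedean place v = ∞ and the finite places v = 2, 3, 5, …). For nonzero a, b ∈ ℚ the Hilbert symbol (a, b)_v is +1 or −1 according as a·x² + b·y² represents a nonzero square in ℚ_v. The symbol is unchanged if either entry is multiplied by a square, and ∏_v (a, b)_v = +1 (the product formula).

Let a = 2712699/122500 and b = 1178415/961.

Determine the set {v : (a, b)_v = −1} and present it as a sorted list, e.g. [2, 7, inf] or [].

[2, 7, 29, 47]

(a, b) ≡ (2491, 130935) mod (ℚ^×)²; places V = {2, 3, 5, 7, 11, 29, 31, 43, 47, 53, ∞}.
(a,b)_7: α=-2, u≡3; β=1, v≡1 (mod 7); (3|7)=-1, (1|7)=+1; sign (−1)^0·-1^1·+1^-2 = -1.
(a,b)_11: α=2, u≡3; β=0, v≡10 (mod 11); (3|11)=+1, (10|11)=-1; sign (−1)^0·+1^0·-1^2 = +1.
(a,b)_2: α=-2, β=0; u≡3, v≡7 (mod 8); ε(u)ε(v)=1·1, αω(v)=-2·0, βω(u)=0·1; sum ≡ 1  ⇒  -1.
(a,b)_43: α=0, u≡6; β=1, v≡21 (mod 43); (6|43)=+1, (21|43)=+1; sign (−1)^0·+1^1·+1^0 = +1.
(a,b)_∞: sgn(2491)=+, sgn(130935)=+, so +1.
(a,b)_3: α=2, u≡1; β=3, v≡1 (mod 3); (1|3)=+1, (1|3)=+1; sign (−1)^0·+1^3·+1^2 = +1.
(a,b)_47: α=1, u≡34; β=0, v≡44 (mod 47); (34|47)=+1, (44|47)=-1; sign (−1)^0·+1^0·-1^1 = -1.
(a,b)_53: α=1, u≡49; β=0, v≡17 (mod 53); (49|53)=+1, (17|53)=+1; sign (−1)^0·+1^0·+1^1 = +1.
(a,b)_31: α=0, u≡17; β=-2, v≡12 (mod 31); (17|31)=-1, (12|31)=-1; sign (−1)^0·-1^-2·-1^0 = +1.
(a,b)_5: α=-4, u≡4; β=1, v≡3 (mod 5); (4|5)=+1, (3|5)=-1; sign (−1)^0·+1^1·-1^-4 = +1.
(a,b)_29: α=0, u≡17; β=1, v≡16 (mod 29); (17|29)=-1, (16|29)=+1; sign (−1)^0·-1^1·+1^0 = -1.
Ram(2491, 130935) = {2, 7, 29, 47}; no ℚ_2-point on the conic.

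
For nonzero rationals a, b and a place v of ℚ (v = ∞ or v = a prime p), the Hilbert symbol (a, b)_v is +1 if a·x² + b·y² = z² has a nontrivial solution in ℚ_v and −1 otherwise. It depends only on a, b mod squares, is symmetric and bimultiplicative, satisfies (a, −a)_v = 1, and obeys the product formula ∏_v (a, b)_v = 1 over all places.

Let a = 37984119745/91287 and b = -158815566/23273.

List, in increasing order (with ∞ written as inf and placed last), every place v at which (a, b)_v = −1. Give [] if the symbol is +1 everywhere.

[5, 13, 19, 23]

Mod squares: a ≡ 25415, b ≡ -8398. Check v ∈ {∞, 2, 3, 5, 7, 11, 13, 17, 19, 23, 37, 41}.
v=5: a=5^1·(≡2), b=5^0·(≡3) mod 5; (2|5)=-1, (3|5)=-1; (−1)^{1·0·2}·(-1)^0·(-1)^1 = -1.
v=41: a=41^2·(≡40), b=41^0·(≡12) mod 41; (40|41)=+1, (12|41)=-1; (−1)^{2·0·20}·(+1)^0·(-1)^2 = +1.
v=37: a=37^0·(≡9), b=37^-2·(≡27) mod 37; (9|37)=+1, (27|37)=+1; (−1)^{0·-2·18}·(+1)^-2·(+1)^0 = +1.
v=19: a=19^0·(≡14), b=19^1·(≡3) mod 19; (14|19)=-1, (3|19)=-1; (−1)^{0·1·9}·(-1)^1·(-1)^0 = -1.
v=17: a=17^1·(≡4), b=17^-1·(≡13) mod 17; (4|17)=+1, (13|17)=+1; (−1)^{1·-1·8}·(+1)^-1·(+1)^1 = +1.
v=3: a=3^-4·(≡2), b=3^8·(≡2) mod 3; (2|3)=-1, (2|3)=-1; (−1)^{-4·8·1}·(-1)^8·(-1)^-4 = +1.
v=13: a=13^3·(≡8), b=13^1·(≡4) mod 13; (8|13)=-1, (4|13)=+1; (−1)^{3·1·6}·(-1)^1·(+1)^3 = -1.
v=∞: 25415 > 0 and -8398 < 0  ⇒  (a,b)_∞ = +1.
v=11: a=11^2·(≡9), b=11^0·(≡10) mod 11; (9|11)=+1, (10|11)=-1; (−1)^{2·0·5}·(+1)^0·(-1)^2 = +1.
v=7: a=7^-2·(≡5), b=7^2·(≡4) mod 7; (5|7)=-1, (4|7)=+1; (−1)^{-2·2·3}·(-1)^2·(+1)^-2 = +1.
v=23: a=23^-1·(≡18), b=23^0·(≡20) mod 23; (18|23)=+1, (20|23)=-1; (−1)^{-1·0·11}·(+1)^0·(-1)^-1 = -1.
v=2: v_2(a)=0, v_2(b)=1; units ≡ 7, 1 (mod 8); ε·ε+αω+βω = 1·0+0·0+1·0 ≡ 0  ⇒  (a,b)_2 = +1.
(25415, -8398 / ℚ) ramifies at {5, 13, 19, 23}: a division algebra.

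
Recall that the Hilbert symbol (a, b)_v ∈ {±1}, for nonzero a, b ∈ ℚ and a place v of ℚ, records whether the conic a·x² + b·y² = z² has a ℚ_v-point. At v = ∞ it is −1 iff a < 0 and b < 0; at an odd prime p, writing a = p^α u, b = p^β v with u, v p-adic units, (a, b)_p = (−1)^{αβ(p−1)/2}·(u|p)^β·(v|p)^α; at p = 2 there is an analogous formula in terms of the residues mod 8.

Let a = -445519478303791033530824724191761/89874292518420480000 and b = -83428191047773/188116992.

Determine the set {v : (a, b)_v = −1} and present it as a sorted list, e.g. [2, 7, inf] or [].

(a, b) ≡ (-7, -91) mod (ℚ^×)²; places V = {2, 3, 5, 7, 11, 13, 17, 19, 23, 31, ∞}.
(a,b)_13: α=2, u≡2; β=1, v≡6 (mod 13); (2|13)=-1, (6|13)=-1; sign (−1)^0·-1^1·-1^2 = -1.
(a,b)_11: α=6, u≡4; β=2, v≡6 (mod 11); (4|11)=+1, (6|11)=-1; sign (−1)^0·+1^2·-1^6 = +1.
(a,b)_19: α=4, u≡18; β=2, v≡7 (mod 19); (18|19)=-1, (7|19)=+1; sign (−1)^0·-1^2·+1^4 = +1.
(a,b)_5: α=-4, u≡3; β=0, v≡1 (mod 5); (3|5)=-1, (1|5)=+1; sign (−1)^0·-1^0·+1^-4 = +1.
(a,b)_7: α=-1, u≡5; β=-1, v≡1 (mod 7); (5|7)=-1, (1|7)=+1; sign (−1)^1·-1^-1·+1^-1 = +1.
(a,b)_17: α=4, u≡10; β=2, v≡7 (mod 17); (10|17)=-1, (7|17)=-1; sign (−1)^0·-1^2·-1^4 = +1.
(a,b)_3: α=-14, u≡2; β=-8, v≡2 (mod 3); (2|3)=-1, (2|3)=-1; sign (−1)^0·-1^-8·-1^-14 = +1.
(a,b)_∞: sgn(-7)=−, sgn(-91)=−, so -1.
(a,b)_2: α=-32, β=-12; u≡1, v≡5 (mod 8); ε(u)ε(v)=0·0, αω(v)=-32·1, βω(u)=-12·0; sum ≡ 0  ⇒  +1.
(a,b)_23: α=6, u≡4; β=2, v≡3 (mod 23); (4|23)=+1, (3|23)=+1; sign (−1)^0·+1^2·+1^6 = +1.
(a,b)_31: α=4, u≡3; β=2, v≡19 (mod 31); (3|31)=-1, (19|31)=+1; sign (−1)^0·-1^2·+1^4 = +1.
Ram(-7, -91) = {13, ∞}; no ℚ_13-point on the conic.

[13, inf]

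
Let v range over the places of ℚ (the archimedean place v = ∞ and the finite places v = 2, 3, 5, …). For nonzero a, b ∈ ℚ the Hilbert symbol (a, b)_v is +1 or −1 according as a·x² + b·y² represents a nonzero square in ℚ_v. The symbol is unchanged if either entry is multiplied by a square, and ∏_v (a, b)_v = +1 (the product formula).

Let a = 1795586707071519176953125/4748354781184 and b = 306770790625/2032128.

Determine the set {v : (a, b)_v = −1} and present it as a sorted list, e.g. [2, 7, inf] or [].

[2, 5]

(a, b) ≡ (53, 3396770) mod (ℚ^×)²; places V = {2, 3, 5, 7, 13, 17, 19, 29, 53, ∞}.
(a,b)_5: α=8, u≡2; β=5, v≡1 (mod 5); (2|5)=-1, (1|5)=+1; sign (−1)^0·-1^5·+1^8 = -1.
(a,b)_17: α=6, u≡4; β=3, v≡1 (mod 17); (4|17)=+1, (1|17)=+1; sign (−1)^0·+1^3·+1^6 = +1.
(a,b)_2: α=-28, β=-9; u≡5, v≡1 (mod 8); ε(u)ε(v)=0·0, αω(v)=-28·0, βω(u)=-9·1; sum ≡ 1  ⇒  -1.
(a,b)_19: α=-2, u≡10; β=0, v≡5 (mod 19); (10|19)=-1, (5|19)=+1; sign (−1)^0·-1^0·+1^-2 = +1.
(a,b)_∞: sgn(53)=+, sgn(3396770)=+, so +1.
(a,b)_29: α=2, u≡5; β=1, v≡6 (mod 29); (5|29)=+1, (6|29)=+1; sign (−1)^0·+1^1·+1^2 = +1.
(a,b)_7: α=-2, u≡1; β=-2, v≡3 (mod 7); (1|7)=+1, (3|7)=-1; sign (−1)^0·+1^-2·-1^-2 = +1.
(a,b)_3: α=2, u≡2; β=-4, v≡2 (mod 3); (2|3)=-1, (2|3)=-1; sign (−1)^0·-1^-4·-1^2 = +1.
(a,b)_53: α=3, u≡15; β=1, v≡43 (mod 53); (15|53)=+1, (43|53)=+1; sign (−1)^0·+1^1·+1^3 = +1.
(a,b)_13: α=2, u≡3; β=1, v≡9 (mod 13); (3|13)=+1, (9|13)=+1; sign (−1)^0·+1^1·+1^2 = +1.
|Ram(53, 3396770)| = 2, even; anisotropic at {2, 5}.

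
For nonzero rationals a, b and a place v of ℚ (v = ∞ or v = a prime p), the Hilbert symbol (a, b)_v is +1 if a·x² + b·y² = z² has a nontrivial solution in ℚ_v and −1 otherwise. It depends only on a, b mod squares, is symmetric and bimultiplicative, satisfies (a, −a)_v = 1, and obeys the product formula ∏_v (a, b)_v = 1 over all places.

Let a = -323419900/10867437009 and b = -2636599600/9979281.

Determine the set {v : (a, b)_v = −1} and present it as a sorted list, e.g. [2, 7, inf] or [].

Mod squares: a ≡ -31, b ≡ -19. Check v ∈ {∞, 2, 3, 5, 11, 13, 17, 19, 31}.
v=31: a=31^1·(≡30), b=31^2·(≡13) mod 31; (30|31)=-1, (13|31)=-1; (−1)^{1·2·15}·(-1)^2·(-1)^1 = -1.
v=11: a=11^-2·(≡7), b=11^0·(≡9) mod 11; (7|11)=-1, (9|11)=+1; (−1)^{-2·0·5}·(-1)^0·(+1)^-2 = +1.
v=13: a=13^-2·(≡7), b=13^-2·(≡5) mod 13; (7|13)=-1, (5|13)=-1; (−1)^{-2·-2·6}·(-1)^-2·(-1)^-2 = +1.
v=∞: -31 < 0 and -19 < 0  ⇒  (a,b)_∞ = -1.
v=3: a=3^-12·(≡2), b=3^-10·(≡2) mod 3; (2|3)=-1, (2|3)=-1; (−1)^{-12·-10·1}·(-1)^-10·(-1)^-12 = +1.
v=17: a=17^2·(≡3), b=17^0·(≡13) mod 17; (3|17)=-1, (13|17)=+1; (−1)^{2·0·8}·(-1)^0·(+1)^2 = +1.
v=19: a=19^2·(≡6), b=19^3·(≡14) mod 19; (6|19)=+1, (14|19)=-1; (−1)^{2·3·9}·(+1)^3·(-1)^2 = +1.
v=5: a=5^2·(≡1), b=5^2·(≡1) mod 5; (1|5)=+1, (1|5)=+1; (−1)^{2·2·2}·(+1)^2·(+1)^2 = +1.
v=2: v_2(a)=2, v_2(b)=4; units ≡ 1, 5 (mod 8); ε·ε+αω+βω = 0·0+2·1+4·0 ≡ 0  ⇒  (a,b)_2 = +1.
(-31, -19 / ℚ) ramifies at {31, ∞}: a division algebra.

[31, inf]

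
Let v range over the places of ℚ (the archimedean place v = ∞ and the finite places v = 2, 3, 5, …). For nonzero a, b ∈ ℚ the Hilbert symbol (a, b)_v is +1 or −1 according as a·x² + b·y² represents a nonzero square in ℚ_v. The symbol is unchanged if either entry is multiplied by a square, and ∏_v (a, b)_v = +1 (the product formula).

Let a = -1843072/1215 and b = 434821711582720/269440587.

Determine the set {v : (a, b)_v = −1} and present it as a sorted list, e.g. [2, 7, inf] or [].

(a, b) ≡ (-3570, 210) mod (ℚ^×)²; places V = {2, 3, 5, 7, 11, 13, 17, ∞}.
(a,b)_5: α=-1, u≡1; β=1, v≡2 (mod 5); (1|5)=+1, (2|5)=-1; sign (−1)^0·+1^1·-1^-1 = -1.
(a,b)_17: α=1, u≡14; β=4, v≡10 (mod 17); (14|17)=-1, (10|17)=-1; sign (−1)^0·-1^4·-1^1 = -1.
(a,b)_∞: sgn(-3570)=−, sgn(210)=+, so +1.
(a,b)_3: α=-5, u≡1; β=-13, v≡1 (mod 3); (1|3)=+1, (1|3)=+1; sign (−1)^1·+1^-13·+1^-5 = -1.
(a,b)_11: α=2, u≡5; β=2, v≡3 (mod 11); (5|11)=+1, (3|11)=+1; sign (−1)^0·+1^2·+1^2 = +1.
(a,b)_2: α=7, β=9; u≡7, v≡1 (mod 8); ε(u)ε(v)=1·0, αω(v)=7·0, βω(u)=9·0; sum ≡ 0  ⇒  +1.
(a,b)_7: α=1, u≡4; β=5, v≡4 (mod 7); (4|7)=+1, (4|7)=+1; sign (−1)^1·+1^5·+1^1 = -1.
(a,b)_13: α=0, u≡7; β=-2, v≡11 (mod 13); (7|13)=-1, (11|13)=-1; sign (−1)^0·-1^-2·-1^0 = +1.
|Ram(-3570, 210)| = 4, even; anisotropic at {3, 5, 7, 17}.

[3, 5, 7, 17]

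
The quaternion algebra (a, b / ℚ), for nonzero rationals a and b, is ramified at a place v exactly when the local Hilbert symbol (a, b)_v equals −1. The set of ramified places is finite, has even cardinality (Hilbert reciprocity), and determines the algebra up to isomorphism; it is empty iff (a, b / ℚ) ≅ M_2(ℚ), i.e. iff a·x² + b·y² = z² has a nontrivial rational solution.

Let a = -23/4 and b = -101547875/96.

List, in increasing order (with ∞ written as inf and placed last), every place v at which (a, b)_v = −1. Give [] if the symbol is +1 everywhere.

Mod squares: a ≡ -23, b ≡ -144210. Check v ∈ {∞, 2, 3, 5, 11, 13, 19, 23}.
v=5: a=5^0·(≡3), b=5^3·(≡2) mod 5; (3|5)=-1, (2|5)=-1; (−1)^{0·3·2}·(-1)^3·(-1)^0 = -1.
v=11: a=11^0·(≡8), b=11^1·(≡6) mod 11; (8|11)=-1, (6|11)=-1; (−1)^{0·1·5}·(-1)^1·(-1)^0 = -1.
v=23: a=23^1·(≡17), b=23^1·(≡6) mod 23; (17|23)=-1, (6|23)=+1; (−1)^{1·1·11}·(-1)^1·(+1)^1 = +1.
v=13: a=13^0·(≡4), b=13^2·(≡10) mod 13; (4|13)=+1, (10|13)=+1; (−1)^{0·2·6}·(+1)^2·(+1)^0 = +1.
v=19: a=19^0·(≡18), b=19^1·(≡18) mod 19; (18|19)=-1, (18|19)=-1; (−1)^{0·1·9}·(-1)^1·(-1)^0 = -1.
v=3: a=3^0·(≡1), b=3^-1·(≡2) mod 3; (1|3)=+1, (2|3)=-1; (−1)^{0·-1·1}·(+1)^-1·(-1)^0 = +1.
v=2: v_2(a)=-2, v_2(b)=-5; units ≡ 1, 7 (mod 8); ε·ε+αω+βω = 0·1+-2·0+-5·0 ≡ 0  ⇒  (a,b)_2 = +1.
v=∞: -23 < 0 and -144210 < 0  ⇒  (a,b)_∞ = -1.
Ram(-23, -144210) = {5, 11, 19, ∞}; no ℚ_5-point on the conic.

[5, 11, 19, inf]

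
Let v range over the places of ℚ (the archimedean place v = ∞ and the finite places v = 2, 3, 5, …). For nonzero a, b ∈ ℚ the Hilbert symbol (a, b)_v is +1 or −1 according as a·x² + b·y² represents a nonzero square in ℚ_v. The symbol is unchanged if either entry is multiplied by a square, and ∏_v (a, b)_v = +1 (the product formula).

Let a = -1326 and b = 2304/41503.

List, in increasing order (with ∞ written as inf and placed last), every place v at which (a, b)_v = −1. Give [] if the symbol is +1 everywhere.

(a, b) ≡ (-1326, 7) mod (ℚ^×)²; places V = {2, 3, 7, 11, 13, 17, ∞}.
(a,b)_11: α=0, u≡5; β=-2, v≡8 (mod 11); (5|11)=+1, (8|11)=-1; sign (−1)^0·+1^-2·-1^0 = +1.
(a,b)_∞: sgn(-1326)=−, sgn(7)=+, so +1.
(a,b)_7: α=0, u≡4; β=-3, v≡4 (mod 7); (4|7)=+1, (4|7)=+1; sign (−1)^0·+1^-3·+1^0 = +1.
(a,b)_13: α=1, u≡2; β=0, v≡6 (mod 13); (2|13)=-1, (6|13)=-1; sign (−1)^0·-1^0·-1^1 = -1.
(a,b)_17: α=1, u≡7; β=0, v≡10 (mod 17); (7|17)=-1, (10|17)=-1; sign (−1)^0·-1^0·-1^1 = -1.
(a,b)_3: α=1, u≡2; β=2, v≡1 (mod 3); (2|3)=-1, (1|3)=+1; sign (−1)^0·-1^2·+1^1 = +1.
(a,b)_2: α=1, β=8; u≡1, v≡7 (mod 8); ε(u)ε(v)=0·1, αω(v)=1·0, βω(u)=8·0; sum ≡ 0  ⇒  +1.
(-1326, 7 / ℚ) ramifies at {13, 17}: a division algebra.

[13, 17]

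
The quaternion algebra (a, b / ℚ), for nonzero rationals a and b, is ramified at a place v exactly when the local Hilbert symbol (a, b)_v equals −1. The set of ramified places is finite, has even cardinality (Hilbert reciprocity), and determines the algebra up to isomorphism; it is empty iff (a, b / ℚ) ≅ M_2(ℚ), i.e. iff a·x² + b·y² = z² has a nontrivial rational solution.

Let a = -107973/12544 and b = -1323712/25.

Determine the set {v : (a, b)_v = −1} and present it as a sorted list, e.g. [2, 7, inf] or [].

[13, inf]

(a, b) ≡ (-1333, -20683) mod (ℚ^×)²; places V = {2, 3, 5, 7, 13, 31, 37, 43, ∞}.
(a,b)_7: α=-2, u≡4; β=0, v≡4 (mod 7); (4|7)=+1, (4|7)=+1; sign (−1)^0·+1^0·+1^-2 = +1.
(a,b)_5: α=0, u≡3; β=-2, v≡3 (mod 5); (3|5)=-1, (3|5)=-1; sign (−1)^0·-1^-2·-1^0 = +1.
(a,b)_3: α=4, u≡2; β=0, v≡2 (mod 3); (2|3)=-1, (2|3)=-1; sign (−1)^0·-1^0·-1^4 = +1.
(a,b)_∞: sgn(-1333)=−, sgn(-20683)=−, so -1.
(a,b)_37: α=0, u≡30; β=1, v≡9 (mod 37); (30|37)=+1, (9|37)=+1; sign (−1)^0·+1^1·+1^0 = +1.
(a,b)_13: α=0, u≡8; β=1, v≡8 (mod 13); (8|13)=-1, (8|13)=-1; sign (−1)^0·-1^1·-1^0 = -1.
(a,b)_2: α=-8, β=6; u≡3, v≡5 (mod 8); ε(u)ε(v)=1·0, αω(v)=-8·1, βω(u)=6·1; sum ≡ 0  ⇒  +1.
(a,b)_31: α=1, u≡1; β=0, v≡2 (mod 31); (1|31)=+1, (2|31)=+1; sign (−1)^0·+1^0·+1^1 = +1.
(a,b)_43: α=1, u≡5; β=1, v≡38 (mod 43); (5|43)=-1, (38|43)=+1; sign (−1)^1·-1^1·+1^1 = +1.
(-1333, -20683 / ℚ) ramifies at {13, ∞}: a division algebra.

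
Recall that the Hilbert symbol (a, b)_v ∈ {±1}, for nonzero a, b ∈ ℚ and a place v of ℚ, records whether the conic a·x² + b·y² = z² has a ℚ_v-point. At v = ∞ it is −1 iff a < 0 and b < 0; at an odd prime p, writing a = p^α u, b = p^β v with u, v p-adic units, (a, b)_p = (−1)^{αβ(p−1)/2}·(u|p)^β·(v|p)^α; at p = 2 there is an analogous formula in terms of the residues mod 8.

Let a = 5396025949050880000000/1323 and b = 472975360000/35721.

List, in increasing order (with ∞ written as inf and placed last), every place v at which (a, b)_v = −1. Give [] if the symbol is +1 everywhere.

[2, 11, 13, 19]

(a, b) ≡ (7410, 46189) mod (ℚ^×)²; places V = {2, 3, 5, 7, 11, 13, 17, 19, ∞}.
(a,b)_19: α=3, u≡15; β=1, v≡12 (mod 19); (15|19)=-1, (12|19)=-1; sign (−1)^1·-1^1·-1^3 = -1.
(a,b)_3: α=-3, u≡1; β=-6, v≡1 (mod 3); (1|3)=+1, (1|3)=+1; sign (−1)^0·+1^-6·+1^-3 = +1.
(a,b)_2: α=17, β=14; u≡1, v≡5 (mod 8); ε(u)ε(v)=0·0, αω(v)=17·1, βω(u)=14·0; sum ≡ 1  ⇒  -1.
(a,b)_∞: sgn(7410)=+, sgn(46189)=+, so +1.
(a,b)_11: α=2, u≡7; β=1, v≡2 (mod 11); (7|11)=-1, (2|11)=-1; sign (−1)^0·-1^1·-1^2 = -1.
(a,b)_5: α=7, u≡3; β=4, v≡1 (mod 5); (3|5)=-1, (1|5)=+1; sign (−1)^0·-1^4·+1^7 = +1.
(a,b)_7: α=-2, u≡4; β=-2, v≡3 (mod 7); (4|7)=+1, (3|7)=-1; sign (−1)^0·+1^-2·-1^-2 = +1.
(a,b)_17: α=2, u≡4; β=1, v≡5 (mod 17); (4|17)=+1, (5|17)=-1; sign (−1)^0·+1^1·-1^2 = +1.
(a,b)_13: α=3, u≡11; β=1, v≡12 (mod 13); (11|13)=-1, (12|13)=+1; sign (−1)^0·-1^1·+1^3 = -1.
(7410, 46189 / ℚ) ramifies at {2, 11, 13, 19}: a division algebra.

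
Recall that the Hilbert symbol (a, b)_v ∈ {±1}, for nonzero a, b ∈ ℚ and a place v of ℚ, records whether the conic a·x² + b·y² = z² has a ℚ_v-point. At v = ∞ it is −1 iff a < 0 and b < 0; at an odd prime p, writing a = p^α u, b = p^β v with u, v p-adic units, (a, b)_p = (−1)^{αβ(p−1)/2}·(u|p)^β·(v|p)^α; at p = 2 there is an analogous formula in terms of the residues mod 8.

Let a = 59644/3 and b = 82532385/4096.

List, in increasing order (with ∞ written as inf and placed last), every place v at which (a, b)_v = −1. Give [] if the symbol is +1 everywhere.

[3, 5, 31, 37]

(a, b) ≡ (44733, 9170265) mod (ℚ^×)²; places V = {2, 3, 5, 13, 31, 37, 41, ∞}.
(a,b)_3: α=-1, u≡1; β=3, v≡1 (mod 3); (1|3)=+1, (1|3)=+1; sign (−1)^1·+1^3·+1^-1 = -1.
(a,b)_31: α=1, u≡11; β=1, v≡6 (mod 31); (11|31)=-1, (6|31)=-1; sign (−1)^1·-1^1·-1^1 = -1.
(a,b)_41: α=0, u≡10; β=1, v≡39 (mod 41); (10|41)=+1, (39|41)=+1; sign (−1)^0·+1^1·+1^0 = +1.
(a,b)_∞: sgn(44733)=+, sgn(9170265)=+, so +1.
(a,b)_5: α=0, u≡3; β=1, v≡2 (mod 5); (3|5)=-1, (2|5)=-1; sign (−1)^0·-1^1·-1^0 = -1.
(a,b)_13: α=1, u≡4; β=1, v≡4 (mod 13); (4|13)=+1, (4|13)=+1; sign (−1)^0·+1^1·+1^1 = +1.
(a,b)_2: α=2, β=-12; u≡5, v≡1 (mod 8); ε(u)ε(v)=0·0, αω(v)=2·0, βω(u)=-12·1; sum ≡ 0  ⇒  +1.
(a,b)_37: α=1, u≡7; β=1, v≡8 (mod 37); (7|37)=+1, (8|37)=-1; sign (−1)^0·+1^1·-1^1 = -1.
|Ram(44733, 9170265)| = 4, even; anisotropic at {3, 5, 31, 37}.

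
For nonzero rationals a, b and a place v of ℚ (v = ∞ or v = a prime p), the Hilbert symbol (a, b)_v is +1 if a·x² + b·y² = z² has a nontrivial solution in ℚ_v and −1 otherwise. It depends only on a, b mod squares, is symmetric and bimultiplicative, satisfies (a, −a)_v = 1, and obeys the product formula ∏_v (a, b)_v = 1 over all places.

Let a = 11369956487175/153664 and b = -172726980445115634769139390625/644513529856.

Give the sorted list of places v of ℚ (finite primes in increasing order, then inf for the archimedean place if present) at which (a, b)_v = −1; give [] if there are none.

[2, 29]

(a, b) ≡ (4101383, -481) mod (ℚ^×)²; places V = {2, 3, 5, 7, 11, 13, 23, 29, 37, 43, ∞}.
(a,b)_43: α=1, u≡30; β=2, v≡41 (mod 43); (30|43)=-1, (41|43)=+1; sign (−1)^0·-1^2·+1^1 = +1.
(a,b)_2: α=-6, β=-28; u≡7, v≡7 (mod 8); ε(u)ε(v)=1·1, αω(v)=-6·0, βω(u)=-28·0; sum ≡ 1  ⇒  -1.
(a,b)_37: α=2, u≡26; β=5, v≡23 (mod 37); (26|37)=+1, (23|37)=-1; sign (−1)^0·+1^5·-1^2 = +1.
(a,b)_13: α=1, u≡5; β=3, v≡5 (mod 13); (5|13)=-1, (5|13)=-1; sign (−1)^0·-1^3·-1^1 = +1.
(a,b)_11: α=1, u≡8; β=2, v≡3 (mod 11); (8|11)=-1, (3|11)=+1; sign (−1)^0·-1^2·+1^1 = +1.
(a,b)_∞: sgn(4101383)=+, sgn(-481)=−, so +1.
(a,b)_7: α=-4, u≡6; β=-4, v≡2 (mod 7); (6|7)=-1, (2|7)=+1; sign (−1)^0·-1^-4·+1^-4 = +1.
(a,b)_23: α=1, u≡1; β=2, v≡3 (mod 23); (1|23)=+1, (3|23)=+1; sign (−1)^0·+1^2·+1^1 = +1.
(a,b)_3: α=4, u≡2; β=6, v≡2 (mod 3); (2|3)=-1, (2|3)=-1; sign (−1)^0·-1^6·-1^4 = +1.
(a,b)_29: α=1, u≡24; β=2, v≡3 (mod 29); (24|29)=+1, (3|29)=-1; sign (−1)^0·+1^2·-1^1 = -1.
(a,b)_5: α=2, u≡3; β=6, v≡4 (mod 5); (3|5)=-1, (4|5)=+1; sign (−1)^0·-1^6·+1^2 = +1.
|Ram(4101383, -481)| = 2, even; anisotropic at {2, 29}.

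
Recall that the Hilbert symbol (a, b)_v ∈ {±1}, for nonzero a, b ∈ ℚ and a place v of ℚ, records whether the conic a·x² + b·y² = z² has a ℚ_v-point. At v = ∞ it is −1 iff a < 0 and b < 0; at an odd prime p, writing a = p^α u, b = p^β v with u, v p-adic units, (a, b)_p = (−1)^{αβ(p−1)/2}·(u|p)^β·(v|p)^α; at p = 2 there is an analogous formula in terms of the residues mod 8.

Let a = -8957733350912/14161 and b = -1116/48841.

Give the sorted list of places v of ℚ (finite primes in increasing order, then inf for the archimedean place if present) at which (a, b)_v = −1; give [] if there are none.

(a, b) ≡ (-100862, -31) mod (ℚ^×)²; places V = {2, 3, 7, 13, 17, 19, 29, 31, 37, 47, ∞}.
(a,b)_13: α=0, u≡11; β=-2, v≡5 (mod 13); (11|13)=-1, (5|13)=-1; sign (−1)^0·-1^-2·-1^0 = +1.
(a,b)_∞: sgn(-100862)=−, sgn(-31)=−, so -1.
(a,b)_19: α=2, u≡6; β=0, v≡16 (mod 19); (6|19)=+1, (16|19)=+1; sign (−1)^0·+1^0·+1^2 = +1.
(a,b)_31: α=2, u≡21; β=1, v≡21 (mod 31); (21|31)=-1, (21|31)=-1; sign (−1)^0·-1^1·-1^2 = -1.
(a,b)_3: α=0, u≡1; β=2, v≡2 (mod 3); (1|3)=+1, (2|3)=-1; sign (−1)^0·+1^2·-1^0 = +1.
(a,b)_47: α=1, u≡7; β=0, v≡25 (mod 47); (7|47)=+1, (25|47)=+1; sign (−1)^0·+1^0·+1^1 = +1.
(a,b)_7: α=-2, u≡2; β=0, v≡2 (mod 7); (2|7)=+1, (2|7)=+1; sign (−1)^0·+1^0·+1^-2 = +1.
(a,b)_17: α=-2, u≡1; β=-2, v≡11 (mod 17); (1|17)=+1, (11|17)=-1; sign (−1)^0·+1^-2·-1^-2 = +1.
(a,b)_37: α=1, u≡25; β=0, v≡31 (mod 37); (25|37)=+1, (31|37)=-1; sign (−1)^0·+1^0·-1^1 = -1.
(a,b)_2: α=9, β=2; u≡1, v≡1 (mod 8); ε(u)ε(v)=0·0, αω(v)=9·0, βω(u)=2·0; sum ≡ 0  ⇒  +1.
(a,b)_29: α=1, u≡26; β=0, v≡3 (mod 29); (26|29)=-1, (3|29)=-1; sign (−1)^0·-1^0·-1^1 = -1.
(-100862, -31 / ℚ) ramifies at {29, 31, 37, ∞}: a division algebra.

[29, 31, 37, inf]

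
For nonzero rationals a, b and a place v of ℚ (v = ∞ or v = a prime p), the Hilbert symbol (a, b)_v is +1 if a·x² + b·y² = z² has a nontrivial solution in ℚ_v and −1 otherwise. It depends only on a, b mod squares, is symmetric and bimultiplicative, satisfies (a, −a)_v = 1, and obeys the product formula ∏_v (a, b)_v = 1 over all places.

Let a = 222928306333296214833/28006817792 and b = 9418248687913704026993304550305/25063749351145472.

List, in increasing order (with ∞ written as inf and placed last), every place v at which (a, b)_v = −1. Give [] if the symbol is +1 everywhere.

(a, b) ≡ (34, 7410) mod (ℚ^×)²; places V = {2, 3, 5, 7, 11, 13, 17, 19, 43, ∞}.
(a,b)_5: α=0, u≡4; β=1, v≡3 (mod 5); (4|5)=+1, (3|5)=-1; sign (−1)^0·+1^1·-1^0 = +1.
(a,b)_∞: sgn(34)=+, sgn(7410)=+, so +1.
(a,b)_17: α=3, u≡16; β=4, v≡13 (mod 17); (16|17)=+1, (13|17)=+1; sign (−1)^0·+1^4·+1^3 = +1.
(a,b)_7: α=2, u≡5; β=4, v≡1 (mod 7); (5|7)=-1, (1|7)=+1; sign (−1)^0·-1^4·+1^2 = +1.
(a,b)_11: α=0, u≡9; β=-2, v≡7 (mod 11); (9|11)=+1, (7|11)=-1; sign (−1)^0·+1^-2·-1^0 = +1.
(a,b)_2: α=-13, β=-15; u≡1, v≡1 (mod 8); ε(u)ε(v)=0·0, αω(v)=-13·0, βω(u)=-15·0; sum ≡ 0  ⇒  +1.
(a,b)_19: α=2, u≡14; β=3, v≡3 (mod 19); (14|19)=-1, (3|19)=-1; sign (−1)^0·-1^3·-1^2 = -1.
(a,b)_13: α=6, u≡6; β=9, v≡11 (mod 13); (6|13)=-1, (11|13)=-1; sign (−1)^0·-1^9·-1^6 = -1.
(a,b)_3: α=12, u≡1; β=17, v≡1 (mod 3); (1|3)=+1, (1|3)=+1; sign (−1)^0·+1^17·+1^12 = +1.
(a,b)_43: α=-4, u≡39; β=-6, v≡38 (mod 43); (39|43)=-1, (38|43)=+1; sign (−1)^0·-1^-6·+1^-4 = +1.
Ram(34, 7410) = {13, 19}; no ℚ_13-point on the conic.

[13, 19]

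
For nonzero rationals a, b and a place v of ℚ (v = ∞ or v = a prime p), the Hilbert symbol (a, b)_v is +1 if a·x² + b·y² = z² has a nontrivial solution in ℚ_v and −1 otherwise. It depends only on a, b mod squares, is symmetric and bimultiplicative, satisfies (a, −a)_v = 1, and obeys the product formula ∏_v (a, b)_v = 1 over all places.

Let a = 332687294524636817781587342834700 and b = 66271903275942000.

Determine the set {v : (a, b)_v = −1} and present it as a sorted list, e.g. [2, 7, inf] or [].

Mod squares: a ≡ 245427, b ≡ 5515055. Check v ∈ {∞, 2, 3, 5, 7, 13, 17, 23, 29, 31}.
v=29: a=29^5·(≡6), b=29^2·(≡1) mod 29; (6|29)=+1, (1|29)=+1; (−1)^{5·2·14}·(+1)^2·(+1)^5 = +1.
v=23: a=23^2·(≡17), b=23^1·(≡17) mod 23; (17|23)=-1, (17|23)=-1; (−1)^{2·1·11}·(-1)^1·(-1)^2 = -1.
v=31: a=31^3·(≡12), b=31^1·(≡29) mod 31; (12|31)=-1, (29|31)=-1; (−1)^{3·1·15}·(-1)^1·(-1)^3 = -1.
v=5: a=5^2·(≡3), b=5^3·(≡1) mod 5; (3|5)=-1, (1|5)=+1; (−1)^{2·3·2}·(-1)^3·(+1)^2 = -1.
v=2: v_2(a)=2, v_2(b)=4; units ≡ 3, 7 (mod 8); ε·ε+αω+βω = 1·1+2·0+4·1 ≡ 1  ⇒  (a,b)_2 = -1.
v=13: a=13^3·(≡1), b=13^1·(≡5) mod 13; (1|13)=+1, (5|13)=-1; (−1)^{3·1·6}·(+1)^1·(-1)^3 = -1.
v=17: a=17^2·(≡9), b=17^1·(≡13) mod 17; (9|17)=+1, (13|17)=+1; (−1)^{2·1·8}·(+1)^1·(+1)^2 = +1.
v=7: a=7^7·(≡5), b=7^3·(≡1) mod 7; (5|7)=-1, (1|7)=+1; (−1)^{7·3·3}·(-1)^3·(+1)^7 = +1.
v=∞: 245427 > 0 and 5515055 > 0  ⇒  (a,b)_∞ = +1.
v=3: a=3^9·(≡2), b=3^6·(≡2) mod 3; (2|3)=-1, (2|3)=-1; (−1)^{9·6·1}·(-1)^6·(-1)^9 = -1.
|Ram(245427, 5515055)| = 6, even; anisotropic at {2, 3, 5, 13, 23, 31}.

[2, 3, 5, 13, 23, 31]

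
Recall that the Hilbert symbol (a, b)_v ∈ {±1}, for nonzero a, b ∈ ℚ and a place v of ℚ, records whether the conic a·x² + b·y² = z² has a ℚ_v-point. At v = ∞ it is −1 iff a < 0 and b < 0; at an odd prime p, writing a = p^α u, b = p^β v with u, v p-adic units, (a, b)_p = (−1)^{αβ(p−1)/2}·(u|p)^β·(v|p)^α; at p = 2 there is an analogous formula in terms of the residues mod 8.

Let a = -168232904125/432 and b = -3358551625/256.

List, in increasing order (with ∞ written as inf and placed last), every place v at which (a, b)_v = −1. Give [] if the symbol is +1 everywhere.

[3, 5, 29, inf]

(a, b) ≡ (-66495, -1110265) mod (ℚ^×)²; places V = {2, 3, 5, 11, 13, 19, 29, 31, ∞}.
(a,b)_29: α=2, u≡18; β=1, v≡9 (mod 29); (18|29)=-1, (9|29)=+1; sign (−1)^0·-1^1·+1^2 = -1.
(a,b)_∞: sgn(-66495)=−, sgn(-1110265)=−, so -1.
(a,b)_19: α=2, u≡9; β=1, v≡4 (mod 19); (9|19)=+1, (4|19)=+1; sign (−1)^0·+1^1·+1^2 = +1.
(a,b)_13: α=1, u≡8; β=1, v≡5 (mod 13); (8|13)=-1, (5|13)=-1; sign (−1)^0·-1^1·-1^1 = +1.
(a,b)_2: α=-4, β=-8; u≡1, v≡7 (mod 8); ε(u)ε(v)=0·1, αω(v)=-4·0, βω(u)=-8·0; sum ≡ 0  ⇒  +1.
(a,b)_31: α=1, u≡16; β=1, v≡24 (mod 31); (16|31)=+1, (24|31)=-1; sign (−1)^1·+1^1·-1^1 = +1.
(a,b)_5: α=3, u≡1; β=3, v≡2 (mod 5); (1|5)=+1, (2|5)=-1; sign (−1)^0·+1^3·-1^3 = -1.
(a,b)_3: α=-3, u≡2; β=0, v≡2 (mod 3); (2|3)=-1, (2|3)=-1; sign (−1)^0·-1^0·-1^-3 = -1.
(a,b)_11: α=1, u≡9; β=2, v≡9 (mod 11); (9|11)=+1, (9|11)=+1; sign (−1)^0·+1^2·+1^1 = +1.
Ram(-66495, -1110265) = {3, 5, 29, ∞}; no ℚ_3-point on the conic.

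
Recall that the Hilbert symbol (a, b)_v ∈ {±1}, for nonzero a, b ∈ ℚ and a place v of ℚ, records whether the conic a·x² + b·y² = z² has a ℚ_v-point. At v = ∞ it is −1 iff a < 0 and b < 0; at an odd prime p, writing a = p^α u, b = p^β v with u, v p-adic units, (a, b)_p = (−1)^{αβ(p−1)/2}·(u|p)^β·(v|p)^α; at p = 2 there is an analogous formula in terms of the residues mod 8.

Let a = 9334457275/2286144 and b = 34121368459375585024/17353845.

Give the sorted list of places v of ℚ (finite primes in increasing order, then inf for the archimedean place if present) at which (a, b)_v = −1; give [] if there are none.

Mod squares: a ≡ 19, b ≡ 267995. Check v ∈ {∞, 2, 3, 5, 7, 11, 13, 19, 23, 31, 43}.
v=23: a=23^0·(≡15), b=23^-2·(≡21) mod 23; (15|23)=-1, (21|23)=-1; (−1)^{0·-2·11}·(-1)^-2·(-1)^0 = +1.
v=∞: 19 > 0 and 267995 > 0  ⇒  (a,b)_∞ = +1.
v=11: a=11^2·(≡7), b=11^0·(≡7) mod 11; (7|11)=-1, (7|11)=-1; (−1)^{2·0·5}·(-1)^0·(-1)^2 = +1.
v=43: a=43^0·(≡34), b=43^2·(≡39) mod 43; (34|43)=-1, (39|43)=-1; (−1)^{0·2·21}·(-1)^2·(-1)^0 = +1.
v=5: a=5^2·(≡4), b=5^-1·(≡1) mod 5; (4|5)=+1, (1|5)=+1; (−1)^{2·-1·2}·(+1)^-1·(+1)^2 = +1.
v=13: a=13^2·(≡8), b=13^5·(≡3) mod 13; (8|13)=-1, (3|13)=+1; (−1)^{2·5·6}·(-1)^5·(+1)^2 = -1.
v=2: v_2(a)=-6, v_2(b)=8; units ≡ 3, 3 (mod 8); ε·ε+αω+βω = 1·1+-6·1+8·1 ≡ 1  ⇒  (a,b)_2 = -1.
v=19: a=19^1·(≡1), b=19^1·(≡16) mod 19; (1|19)=+1, (16|19)=+1; (−1)^{1·1·9}·(+1)^1·(+1)^1 = -1.
v=7: a=7^-2·(≡3), b=7^3·(≡4) mod 7; (3|7)=-1, (4|7)=+1; (−1)^{-2·3·3}·(-1)^3·(+1)^-2 = -1.
v=3: a=3^-6·(≡1), b=3^-8·(≡2) mod 3; (1|3)=+1, (2|3)=-1; (−1)^{-6·-8·1}·(+1)^-8·(-1)^-6 = +1.
v=31: a=31^2·(≡18), b=31^3·(≡15) mod 31; (18|31)=+1, (15|31)=-1; (−1)^{2·3·15}·(+1)^3·(-1)^2 = +1.
|Ram(19, 267995)| = 4, even; anisotropic at {2, 7, 13, 19}.

[2, 7, 13, 19]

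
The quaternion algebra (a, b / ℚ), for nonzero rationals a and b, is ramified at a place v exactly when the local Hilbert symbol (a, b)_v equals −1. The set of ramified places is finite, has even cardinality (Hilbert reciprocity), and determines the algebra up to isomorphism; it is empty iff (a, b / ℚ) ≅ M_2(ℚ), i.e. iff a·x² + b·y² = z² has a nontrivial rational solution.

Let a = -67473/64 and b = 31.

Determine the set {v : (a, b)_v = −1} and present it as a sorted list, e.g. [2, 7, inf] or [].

(a, b) ≡ (-17, 31) mod (ℚ^×)²; places V = {2, 3, 7, 17, 31, ∞}.
(a,b)_∞: sgn(-17)=−, sgn(31)=+, so +1.
(a,b)_7: α=2, u≡2; β=0, v≡3 (mod 7); (2|7)=+1, (3|7)=-1; sign (−1)^0·+1^0·-1^2 = +1.
(a,b)_31: α=0, u≡7; β=1, v≡1 (mod 31); (7|31)=+1, (1|31)=+1; sign (−1)^0·+1^1·+1^0 = +1.
(a,b)_17: α=1, u≡2; β=0, v≡14 (mod 17); (2|17)=+1, (14|17)=-1; sign (−1)^0·+1^0·-1^1 = -1.
(a,b)_3: α=4, u≡1; β=0, v≡1 (mod 3); (1|3)=+1, (1|3)=+1; sign (−1)^0·+1^0·+1^4 = +1.
(a,b)_2: α=-6, β=0; u≡7, v≡7 (mod 8); ε(u)ε(v)=1·1, αω(v)=-6·0, βω(u)=0·0; sum ≡ 1  ⇒  -1.
|Ram(-17, 31)| = 2, even; anisotropic at {2, 17}.

[2, 17]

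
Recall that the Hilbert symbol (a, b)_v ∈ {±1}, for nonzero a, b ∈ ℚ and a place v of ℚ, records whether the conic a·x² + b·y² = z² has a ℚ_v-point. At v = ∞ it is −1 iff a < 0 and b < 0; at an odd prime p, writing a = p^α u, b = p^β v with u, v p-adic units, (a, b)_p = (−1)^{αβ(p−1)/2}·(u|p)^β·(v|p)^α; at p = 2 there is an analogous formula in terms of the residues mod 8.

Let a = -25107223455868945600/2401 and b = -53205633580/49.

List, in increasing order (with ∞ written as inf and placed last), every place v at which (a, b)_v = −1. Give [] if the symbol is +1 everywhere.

(a, b) ≡ (-451, -65395) mod (ℚ^×)²; places V = {2, 5, 7, 11, 29, 41, ∞}.
(a,b)_41: α=5, u≡24; β=3, v≡37 (mod 41); (24|41)=-1, (37|41)=+1; sign (−1)^0·-1^3·+1^5 = -1.
(a,b)_11: α=5, u≡1; β=3, v≡8 (mod 11); (1|11)=+1, (8|11)=-1; sign (−1)^1·+1^3·-1^5 = +1.
(a,b)_2: α=6, β=2; u≡5, v≡5 (mod 8); ε(u)ε(v)=0·0, αω(v)=6·1, βω(u)=2·1; sum ≡ 0  ⇒  +1.
(a,b)_5: α=2, u≡1; β=1, v≡1 (mod 5); (1|5)=+1, (1|5)=+1; sign (−1)^0·+1^1·+1^2 = +1.
(a,b)_∞: sgn(-451)=−, sgn(-65395)=−, so -1.
(a,b)_29: α=2, u≡24; β=1, v≡22 (mod 29); (24|29)=+1, (22|29)=+1; sign (−1)^0·+1^1·+1^2 = +1.
(a,b)_7: α=-4, u≡1; β=-2, v≡6 (mod 7); (1|7)=+1, (6|7)=-1; sign (−1)^0·+1^-2·-1^-4 = +1.
Ram(-451, -65395) = {41, ∞}; no ℚ_41-point on the conic.

[41, inf]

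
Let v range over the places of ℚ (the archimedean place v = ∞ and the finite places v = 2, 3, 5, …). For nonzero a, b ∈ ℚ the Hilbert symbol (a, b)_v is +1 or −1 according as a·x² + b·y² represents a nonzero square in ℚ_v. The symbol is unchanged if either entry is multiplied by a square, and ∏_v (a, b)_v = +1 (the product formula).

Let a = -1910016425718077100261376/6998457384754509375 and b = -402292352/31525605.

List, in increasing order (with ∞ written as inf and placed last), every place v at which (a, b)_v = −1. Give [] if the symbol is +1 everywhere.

Mod squares: a ≡ -903210, b ≡ -13090. Check v ∈ {∞, 2, 3, 5, 7, 11, 13, 17, 23, 31}.
v=3: a=3^-15·(≡1), b=3^-8·(≡2) mod 3; (1|3)=+1, (2|3)=-1; (−1)^{-15·-8·1}·(+1)^-8·(-1)^-15 = -1.
v=5: a=5^-5·(≡3), b=5^-1·(≡3) mod 5; (3|5)=-1, (3|5)=-1; (−1)^{-5·-1·2}·(-1)^-1·(-1)^-5 = +1.
v=31: a=31^-4·(≡22), b=31^-2·(≡6) mod 31; (22|31)=-1, (6|31)=-1; (−1)^{-4·-2·15}·(-1)^-2·(-1)^-4 = +1.
v=17: a=17^3·(≡5), b=17^1·(≡14) mod 17; (5|17)=-1, (14|17)=-1; (−1)^{3·1·8}·(-1)^1·(-1)^3 = +1.
v=11: a=11^3·(≡5), b=11^1·(≡9) mod 11; (5|11)=+1, (9|11)=+1; (−1)^{3·1·5}·(+1)^1·(+1)^3 = -1.
v=7: a=7^13·(≡4), b=7^5·(≡3) mod 7; (4|7)=+1, (3|7)=-1; (−1)^{13·5·3}·(+1)^5·(-1)^13 = +1.
v=∞: -903210 < 0 and -13090 < 0  ⇒  (a,b)_∞ = -1.
v=2: v_2(a)=17, v_2(b)=7; units ≡ 3, 7 (mod 8); ε·ε+αω+βω = 1·1+17·0+7·1 ≡ 0  ⇒  (a,b)_2 = +1.
v=13: a=13^-2·(≡4), b=13^0·(≡12) mod 13; (4|13)=+1, (12|13)=+1; (−1)^{-2·0·6}·(+1)^0·(+1)^-2 = +1.
v=23: a=23^1·(≡14), b=23^0·(≡15) mod 23; (14|23)=-1, (15|23)=-1; (−1)^{1·0·11}·(-1)^0·(-1)^1 = -1.
|Ram(-903210, -13090)| = 4, even; anisotropic at {3, 11, 23, ∞}.

[3, 11, 23, inf]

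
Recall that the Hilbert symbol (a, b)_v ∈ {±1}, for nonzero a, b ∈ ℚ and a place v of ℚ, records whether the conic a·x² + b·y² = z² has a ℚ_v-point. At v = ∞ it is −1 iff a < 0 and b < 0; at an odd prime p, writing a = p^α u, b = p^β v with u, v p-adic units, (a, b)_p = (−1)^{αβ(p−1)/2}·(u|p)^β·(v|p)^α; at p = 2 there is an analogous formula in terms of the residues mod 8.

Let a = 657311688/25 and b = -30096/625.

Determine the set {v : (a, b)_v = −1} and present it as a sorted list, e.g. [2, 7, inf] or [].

Mod squares: a ≡ 418, b ≡ -209. Check v ∈ {∞, 2, 3, 5, 11, 19}.
v=11: a=11^3·(≡1), b=11^1·(≡4) mod 11; (1|11)=+1, (4|11)=+1; (−1)^{3·1·5}·(+1)^1·(+1)^3 = -1.
v=∞: 418 > 0 and -209 < 0  ⇒  (a,b)_∞ = +1.
v=19: a=19^3·(≡12), b=19^1·(≡13) mod 19; (12|19)=-1, (13|19)=-1; (−1)^{3·1·9}·(-1)^1·(-1)^3 = -1.
v=2: v_2(a)=3, v_2(b)=4; units ≡ 1, 7 (mod 8); ε·ε+αω+βω = 0·1+3·0+4·0 ≡ 0  ⇒  (a,b)_2 = +1.
v=3: a=3^2·(≡1), b=3^2·(≡1) mod 3; (1|3)=+1, (1|3)=+1; (−1)^{2·2·1}·(+1)^2·(+1)^2 = +1.
v=5: a=5^-2·(≡3), b=5^-4·(≡4) mod 5; (3|5)=-1, (4|5)=+1; (−1)^{-2·-4·2}·(-1)^-4·(+1)^-2 = +1.
|Ram(418, -209)| = 2, even; anisotropic at {11, 19}.

[11, 19]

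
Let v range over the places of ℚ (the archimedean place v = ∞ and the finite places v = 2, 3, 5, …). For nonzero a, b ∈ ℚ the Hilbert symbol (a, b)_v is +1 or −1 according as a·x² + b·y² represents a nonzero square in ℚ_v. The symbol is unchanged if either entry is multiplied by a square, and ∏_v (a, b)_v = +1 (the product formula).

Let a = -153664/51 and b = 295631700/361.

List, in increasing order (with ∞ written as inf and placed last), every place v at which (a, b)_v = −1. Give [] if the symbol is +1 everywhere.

[7, 17]

Mod squares: a ≡ -51, b ≡ 357. Check v ∈ {∞, 2, 3, 5, 7, 13, 17, 19}.
v=2: v_2(a)=6, v_2(b)=2; units ≡ 5, 5 (mod 8); ε·ε+αω+βω = 0·0+6·1+2·1 ≡ 0  ⇒  (a,b)_2 = +1.
v=17: a=17^-1·(≡11), b=17^1·(≡13) mod 17; (11|17)=-1, (13|17)=+1; (−1)^{-1·1·8}·(-1)^1·(+1)^-1 = -1.
v=∞: -51 < 0 and 357 > 0  ⇒  (a,b)_∞ = +1.
v=19: a=19^0·(≡5), b=19^-2·(≡3) mod 19; (5|19)=+1, (3|19)=-1; (−1)^{0·-2·9}·(+1)^-2·(-1)^0 = +1.
v=13: a=13^0·(≡4), b=13^2·(≡2) mod 13; (4|13)=+1, (2|13)=-1; (−1)^{0·2·6}·(+1)^2·(-1)^0 = +1.
v=5: a=5^0·(≡1), b=5^2·(≡3) mod 5; (1|5)=+1, (3|5)=-1; (−1)^{0·2·2}·(+1)^2·(-1)^0 = +1.
v=3: a=3^-1·(≡1), b=3^1·(≡2) mod 3; (1|3)=+1, (2|3)=-1; (−1)^{-1·1·1}·(+1)^1·(-1)^-1 = +1.
v=7: a=7^4·(≡3), b=7^3·(≡1) mod 7; (3|7)=-1, (1|7)=+1; (−1)^{4·3·3}·(-1)^3·(+1)^4 = -1.
Ram(-51, 357) = {7, 17}; no ℚ_7-point on the conic.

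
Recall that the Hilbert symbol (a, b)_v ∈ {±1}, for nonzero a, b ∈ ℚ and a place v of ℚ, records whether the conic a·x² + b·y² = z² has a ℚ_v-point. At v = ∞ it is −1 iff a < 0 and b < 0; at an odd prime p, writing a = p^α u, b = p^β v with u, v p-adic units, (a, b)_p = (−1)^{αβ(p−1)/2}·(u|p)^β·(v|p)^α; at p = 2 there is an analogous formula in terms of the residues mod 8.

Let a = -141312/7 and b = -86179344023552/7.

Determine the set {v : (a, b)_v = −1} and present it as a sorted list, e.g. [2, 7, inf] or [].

Mod squares: a ≡ -966, b ≡ -1087541. Check v ∈ {∞, 2, 3, 7, 13, 17, 19, 23, 37}.
v=∞: -966 < 0 and -1087541 < 0  ⇒  (a,b)_∞ = -1.
v=3: a=3^1·(≡2), b=3^0·(≡1) mod 3; (2|3)=-1, (1|3)=+1; (−1)^{1·0·1}·(-1)^0·(+1)^1 = +1.
v=37: a=37^0·(≡4), b=37^1·(≡18) mod 37; (4|37)=+1, (18|37)=-1; (−1)^{0·1·18}·(+1)^1·(-1)^0 = +1.
v=19: a=19^0·(≡15), b=19^1·(≡12) mod 19; (15|19)=-1, (12|19)=-1; (−1)^{0·1·9}·(-1)^1·(-1)^0 = -1.
v=13: a=13^0·(≡9), b=13^1·(≡2) mod 13; (9|13)=+1, (2|13)=-1; (−1)^{0·1·6}·(+1)^1·(-1)^0 = +1.
v=7: a=7^-1·(≡4), b=7^-1·(≡4) mod 7; (4|7)=+1, (4|7)=+1; (−1)^{-1·-1·3}·(+1)^-1·(+1)^-1 = -1.
v=17: a=17^0·(≡11), b=17^1·(≡15) mod 17; (11|17)=-1, (15|17)=+1; (−1)^{0·1·8}·(-1)^1·(+1)^0 = -1.
v=23: a=23^1·(≡16), b=23^2·(≡5) mod 23; (16|23)=+1, (5|23)=-1; (−1)^{1·2·11}·(+1)^2·(-1)^1 = -1.
v=2: v_2(a)=11, v_2(b)=20; units ≡ 5, 3 (mod 8); ε·ε+αω+βω = 0·1+11·1+20·1 ≡ 1  ⇒  (a,b)_2 = -1.
(-966, -1087541 / ℚ) ramifies at {2, 7, 17, 19, 23, ∞}: a division algebra.

[2, 7, 17, 19, 23, inf]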